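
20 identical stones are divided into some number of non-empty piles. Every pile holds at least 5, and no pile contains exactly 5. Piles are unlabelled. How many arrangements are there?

8

Listing the qualifying partitions of 20:
20
14 + 6
13 + 7
12 + 8
11 + 9
10 + 10
8 + 6 + 6
7 + 7 + 6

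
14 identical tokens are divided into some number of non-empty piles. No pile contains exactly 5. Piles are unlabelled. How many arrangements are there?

105

Counting exhaustively, 105 partitions satisfy the conditions.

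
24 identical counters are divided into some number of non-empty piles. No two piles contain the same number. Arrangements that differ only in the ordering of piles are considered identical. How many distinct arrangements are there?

Enumerating by decreasing first part gives 122 partitions in all.

122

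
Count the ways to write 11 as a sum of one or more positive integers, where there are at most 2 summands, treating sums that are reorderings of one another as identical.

Enumerating:
11
10,1
9,2
8,3
7,4
6,5
That's 6 in total.

6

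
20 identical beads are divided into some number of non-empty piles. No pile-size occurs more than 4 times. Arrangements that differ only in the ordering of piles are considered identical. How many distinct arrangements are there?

409

Systematic enumeration (by largest part, then next-largest, …) yields 409.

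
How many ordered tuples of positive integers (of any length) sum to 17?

Each of the 16 gaps between 17 units is either a break or not: 2^16 = 65536.

65536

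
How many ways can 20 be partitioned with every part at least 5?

13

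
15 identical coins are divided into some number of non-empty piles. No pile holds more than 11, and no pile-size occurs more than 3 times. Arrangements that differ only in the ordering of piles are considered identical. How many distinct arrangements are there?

98

Counting exhaustively, 98 partitions satisfy the conditions.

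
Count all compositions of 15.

The number of compositions of n is 2^(n−1); here 2^14 = 16384.

16384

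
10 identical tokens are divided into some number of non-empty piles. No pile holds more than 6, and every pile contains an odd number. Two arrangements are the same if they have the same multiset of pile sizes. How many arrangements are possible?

7

The partitions of 10 that satisfy the conditions:
5, 5
5, 3, 1, 1
5, 1, 1, 1, 1, 1
3, 3, 3, 1
3, 3, 1, 1, 1, 1
3, 1, 1, 1, 1, 1, 1, 1
1, 1, 1, 1, 1, 1, 1, 1, 1, 1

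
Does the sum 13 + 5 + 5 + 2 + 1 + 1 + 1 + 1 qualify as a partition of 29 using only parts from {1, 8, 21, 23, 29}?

The parts sum to 29, and the condition 'each summand belongs to {1, 8, 21, 23, 29}' is violated.

No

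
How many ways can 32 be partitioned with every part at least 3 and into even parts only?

55

There are too many to list fully; the first 12 (by largest part) are:
32
28+4
26+6
24+8
24+4+4
22+10
22+6+4
20+12
20+8+4
20+6+6
20+4+4+4
18+14
…and 43 more, for 55 total.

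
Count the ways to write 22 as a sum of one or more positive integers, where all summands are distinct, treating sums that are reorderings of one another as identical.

89

Direct enumeration gives 89 partitions.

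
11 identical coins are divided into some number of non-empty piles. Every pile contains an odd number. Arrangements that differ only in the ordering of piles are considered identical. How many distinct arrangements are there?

They are:
11
9, 1, 1
7, 3, 1
7, 1, 1, 1, 1
5, 5, 1
5, 3, 3
5, 3, 1, 1, 1
5, 1, 1, 1, 1, 1, 1
3, 3, 3, 1, 1
3, 3, 1, 1, 1, 1, 1
3, 1, 1, 1, 1, 1, 1, 1, 1
1, 1, 1, 1, 1, 1, 1, 1, 1, 1, 1

12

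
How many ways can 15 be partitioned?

176

Enumerating by decreasing first part gives 176 partitions in all.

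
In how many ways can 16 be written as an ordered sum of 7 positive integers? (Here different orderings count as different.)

A composition of 16 into 7 positive parts is chosen by placing 6 dividers among the 15 gaps between 16 units: C(15,6) = 5005.

5005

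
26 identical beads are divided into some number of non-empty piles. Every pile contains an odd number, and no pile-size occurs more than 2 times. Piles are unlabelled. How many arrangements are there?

38

There are too many to list fully; the first 12 (by largest part) are:
25+1
23+3
21+5
21+3+1+1
19+7
19+5+1+1
19+3+3+1
17+9
17+7+1+1
17+5+3+1
15+11
15+9+1+1
…and 26 more, for 38 total.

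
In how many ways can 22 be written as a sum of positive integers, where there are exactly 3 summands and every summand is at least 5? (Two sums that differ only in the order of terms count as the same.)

8

The partitions of 22 that satisfy the conditions:
12, 5, 5
11, 6, 5
10, 7, 5
10, 6, 6
9, 8, 5
9, 7, 6
8, 8, 6
8, 7, 7
That's 8 in total.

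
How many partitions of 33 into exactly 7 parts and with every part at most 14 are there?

There are 782 such partitions.

782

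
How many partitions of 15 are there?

There are 176 such partitions.

176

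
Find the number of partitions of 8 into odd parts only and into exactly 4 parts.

Listing the qualifying partitions of 8:
5+1+1+1
3+3+1+1
Counting gives 2.

2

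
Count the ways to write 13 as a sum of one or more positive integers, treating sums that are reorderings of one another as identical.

Systematic enumeration (by largest part, then next-largest, …) yields 101.

101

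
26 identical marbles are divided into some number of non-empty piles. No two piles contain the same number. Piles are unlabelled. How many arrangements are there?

Counting exhaustively, 165 partitions satisfy the conditions.

165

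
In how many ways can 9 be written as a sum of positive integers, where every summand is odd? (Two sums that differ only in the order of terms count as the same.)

8

The partitions of 9 that satisfy the conditions:
9
7,1,1
5,3,1
5,1,1,1,1
3,3,3
3,3,1,1,1
3,1,1,1,1,1,1
1,1,1,1,1,1,1,1,1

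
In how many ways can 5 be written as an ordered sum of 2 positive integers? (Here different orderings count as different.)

Equivalently, choose which 1 of the 4 gaps become plus signs: C(4,1) = 4.

4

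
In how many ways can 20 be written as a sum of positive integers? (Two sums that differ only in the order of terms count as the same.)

Systematic enumeration (by largest part, then next-largest, …) yields 627.

627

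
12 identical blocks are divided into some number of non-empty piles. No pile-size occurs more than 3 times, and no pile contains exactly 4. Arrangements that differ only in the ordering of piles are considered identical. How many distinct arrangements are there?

34

There are too many to list fully; the first 12 (by largest part) are:
12
11,1
10,2
10,1,1
9,3
9,2,1
9,1,1,1
8,3,1
8,2,2
8,2,1,1
7,5
7,3,2
…and 22 more, for 34 total.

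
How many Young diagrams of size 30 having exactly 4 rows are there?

206

Enumerating by decreasing first part gives 206 partitions in all.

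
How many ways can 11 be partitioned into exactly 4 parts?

The partitions of 11 that satisfy the conditions:
8 + 1 + 1 + 1
7 + 2 + 1 + 1
6 + 3 + 1 + 1
6 + 2 + 2 + 1
5 + 4 + 1 + 1
5 + 3 + 2 + 1
5 + 2 + 2 + 2
4 + 4 + 2 + 1
4 + 3 + 3 + 1
4 + 3 + 2 + 2
3 + 3 + 3 + 2

11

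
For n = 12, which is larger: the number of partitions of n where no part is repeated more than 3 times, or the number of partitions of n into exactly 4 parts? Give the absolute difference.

35

Partitions of 12 where no part is repeated more than 3 times: 50.
Partitions of 12 into exactly 4 parts: 15.
|50 − 15| = 35.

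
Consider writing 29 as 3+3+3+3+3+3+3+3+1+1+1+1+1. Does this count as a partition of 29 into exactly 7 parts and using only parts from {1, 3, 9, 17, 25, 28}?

No

The parts sum to 29, and the condition 'there are exactly 7 summands' is violated.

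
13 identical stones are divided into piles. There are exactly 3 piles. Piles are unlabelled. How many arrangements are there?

Enumerating:
11+1+1
10+2+1
9+3+1
9+2+2
8+4+1
8+3+2
7+5+1
7+4+2
7+3+3
6+6+1
6+5+2
6+4+3
5+5+3
5+4+4
Counting gives 14.

14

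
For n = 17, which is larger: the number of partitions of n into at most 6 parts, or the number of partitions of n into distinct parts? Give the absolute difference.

Partitions of 17 into at most 6 parts: 163.
Partitions of 17 into distinct parts: 38.
|163 − 38| = 125.

125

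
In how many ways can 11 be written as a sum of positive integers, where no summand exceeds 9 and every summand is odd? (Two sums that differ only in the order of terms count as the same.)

11

Listing the qualifying partitions of 11:
9 + 1 + 1
7 + 3 + 1
7 + 1 + 1 + 1 + 1
5 + 5 + 1
5 + 3 + 3
5 + 3 + 1 + 1 + 1
5 + 1 + 1 + 1 + 1 + 1 + 1
3 + 3 + 3 + 1 + 1
3 + 3 + 1 + 1 + 1 + 1 + 1
3 + 1 + 1 + 1 + 1 + 1 + 1 + 1 + 1
1 + 1 + 1 + 1 + 1 + 1 + 1 + 1 + 1 + 1 + 1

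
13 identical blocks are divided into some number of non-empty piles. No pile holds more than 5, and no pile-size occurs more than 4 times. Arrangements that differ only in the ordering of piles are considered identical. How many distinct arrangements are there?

There are too many to list fully; the first 12 (by largest part) are:
5 + 5 + 3
5 + 5 + 2 + 1
5 + 5 + 1 + 1 + 1
5 + 4 + 4
5 + 4 + 3 + 1
5 + 4 + 2 + 2
5 + 4 + 2 + 1 + 1
5 + 4 + 1 + 1 + 1 + 1
5 + 3 + 3 + 2
5 + 3 + 3 + 1 + 1
5 + 3 + 2 + 2 + 1
5 + 3 + 2 + 1 + 1 + 1
…and 24 more, for 36 total.

36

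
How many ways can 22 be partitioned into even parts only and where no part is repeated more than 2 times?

There are too many to list fully; the first 12 (by largest part) are:
22
20+2
18+4
18+2+2
16+6
16+4+2
14+8
14+6+2
14+4+4
14+4+2+2
12+10
12+8+2
…and 15 more, for 27 total.

27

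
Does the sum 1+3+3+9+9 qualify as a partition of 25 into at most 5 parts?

The parts sum to 25, and the condition 'there are at most 5 summands' holds.

Yes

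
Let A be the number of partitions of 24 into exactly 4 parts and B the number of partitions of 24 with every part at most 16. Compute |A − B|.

1422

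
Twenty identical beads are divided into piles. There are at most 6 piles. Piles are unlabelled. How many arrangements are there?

Systematic enumeration (by largest part, then next-largest, …) yields 282.

282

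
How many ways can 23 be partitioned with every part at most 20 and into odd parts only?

There are 102 such partitions.

102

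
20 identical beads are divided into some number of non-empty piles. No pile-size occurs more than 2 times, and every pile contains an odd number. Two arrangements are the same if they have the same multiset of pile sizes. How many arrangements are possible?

Listing the qualifying partitions of 20:
19,1
17,3
15,5
15,3,1,1
13,7
13,5,1,1
13,3,3,1
11,9
11,7,1,1
11,5,3,1
9,9,1,1
9,7,3,1
9,5,5,1
9,5,3,3
7,7,5,1
7,7,3,3
7,5,5,3
7,5,3,3,1,1

18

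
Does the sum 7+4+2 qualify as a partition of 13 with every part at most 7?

The parts sum to 13, and the condition 'no summand exceeds 7' holds.

Yes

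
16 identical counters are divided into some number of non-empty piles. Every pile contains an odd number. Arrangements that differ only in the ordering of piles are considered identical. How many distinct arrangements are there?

A partial list (first 12 by largest part):
15, 1
13, 3
13, 1, 1, 1
11, 5
11, 3, 1, 1
11, 1, 1, 1, 1, 1
9, 7
9, 5, 1, 1
9, 3, 3, 1
9, 3, 1, 1, 1, 1
9, 1, 1, 1, 1, 1, 1, 1
7, 7, 1, 1
…and 20 more, for 32 total.

32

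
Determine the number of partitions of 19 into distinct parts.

54

A partial list (first 12 by largest part):
19
18 + 1
17 + 2
16 + 3
16 + 2 + 1
15 + 4
15 + 3 + 1
14 + 5
14 + 4 + 1
14 + 3 + 2
13 + 6
13 + 5 + 1
…and 42 more, for 54 total.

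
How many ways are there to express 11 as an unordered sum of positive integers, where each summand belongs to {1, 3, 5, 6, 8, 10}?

Listing the qualifying partitions of 11:
1 + 10
3 + 8
1 + 1 + 1 + 8
5 + 6
1 + 1 + 3 + 6
1 + 1 + 1 + 1 + 1 + 6
1 + 5 + 5
3 + 3 + 5
1 + 1 + 1 + 3 + 5
1 + 1 + 1 + 1 + 1 + 1 + 5
1 + 1 + 3 + 3 + 3
1 + 1 + 1 + 1 + 1 + 3 + 3
1 + 1 + 1 + 1 + 1 + 1 + 1 + 1 + 3
1 + 1 + 1 + 1 + 1 + 1 + 1 + 1 + 1 + 1 + 1

14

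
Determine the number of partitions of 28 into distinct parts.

There are 222 such partitions.

222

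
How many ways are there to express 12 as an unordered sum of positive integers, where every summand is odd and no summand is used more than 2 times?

They are:
1,11
3,9
5,7
1,1,3,7
1,1,5,5
1,3,3,5

6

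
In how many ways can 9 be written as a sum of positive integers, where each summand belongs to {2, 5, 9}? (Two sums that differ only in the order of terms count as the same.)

Listing the qualifying partitions of 9:
9
5,2,2
That's 2 in total.

2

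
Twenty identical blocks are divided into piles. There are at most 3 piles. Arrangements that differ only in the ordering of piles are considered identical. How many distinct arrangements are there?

44

A partial list (first 12 by largest part):
20
19 + 1
18 + 2
18 + 1 + 1
17 + 3
17 + 2 + 1
16 + 4
16 + 3 + 1
16 + 2 + 2
15 + 5
15 + 4 + 1
15 + 3 + 2
…and 32 more, for 44 total.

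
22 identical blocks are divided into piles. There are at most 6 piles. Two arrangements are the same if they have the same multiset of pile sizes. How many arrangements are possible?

391

Enumerating by decreasing first part gives 391 partitions in all.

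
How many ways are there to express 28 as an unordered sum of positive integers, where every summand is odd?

Counting exhaustively, 222 partitions satisfy the conditions.

222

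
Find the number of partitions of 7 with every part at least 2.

They are:
7
5+2
4+3
3+2+2

4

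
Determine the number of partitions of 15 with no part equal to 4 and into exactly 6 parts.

16

The partitions of 15 that satisfy the conditions:
10+1+1+1+1+1
9+2+1+1+1+1
8+3+1+1+1+1
8+2+2+1+1+1
7+3+2+1+1+1
7+2+2+2+1+1
6+5+1+1+1+1
6+3+3+1+1+1
6+3+2+2+1+1
6+2+2+2+2+1
5+5+2+1+1+1
5+3+3+2+1+1
5+3+2+2+2+1
5+2+2+2+2+2
3+3+3+3+2+1
3+3+3+2+2+2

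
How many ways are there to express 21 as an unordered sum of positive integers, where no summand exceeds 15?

Systematic enumeration (by largest part, then next-largest, …) yields 773.

773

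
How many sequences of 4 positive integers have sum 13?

A composition of 13 into 4 positive parts is chosen by placing 3 dividers among the 12 gaps between 13 units: C(12,3) = 220.

220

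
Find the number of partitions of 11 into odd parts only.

They are:
11
1+1+9
1+3+7
1+1+1+1+7
1+5+5
3+3+5
1+1+1+3+5
1+1+1+1+1+1+5
1+1+3+3+3
1+1+1+1+1+3+3
1+1+1+1+1+1+1+1+3
1+1+1+1+1+1+1+1+1+1+1
Counting gives 12.

12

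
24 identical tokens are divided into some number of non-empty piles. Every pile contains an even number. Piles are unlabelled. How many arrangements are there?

77

A full systematic count gives 77.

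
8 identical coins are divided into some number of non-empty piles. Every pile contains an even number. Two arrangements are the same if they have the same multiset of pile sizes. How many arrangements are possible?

The partitions of 8 that satisfy the conditions:
8
6, 2
4, 4
4, 2, 2
2, 2, 2, 2

5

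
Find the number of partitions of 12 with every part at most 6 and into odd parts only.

They are:
1,1,5,5
1,3,3,5
1,1,1,1,3,5
1,1,1,1,1,1,1,5
3,3,3,3
1,1,1,3,3,3
1,1,1,1,1,1,3,3
1,1,1,1,1,1,1,1,1,3
1,1,1,1,1,1,1,1,1,1,1,1

9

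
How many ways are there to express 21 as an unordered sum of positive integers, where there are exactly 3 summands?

There are too many to list fully; the first 12 (by largest part) are:
1 + 1 + 19
1 + 2 + 18
1 + 3 + 17
2 + 2 + 17
1 + 4 + 16
2 + 3 + 16
1 + 5 + 15
2 + 4 + 15
3 + 3 + 15
1 + 6 + 14
2 + 5 + 14
3 + 4 + 14
…and 25 more, for 37 total.

37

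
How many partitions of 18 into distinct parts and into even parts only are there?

The partitions of 18 that satisfy the conditions:
18
16 + 2
14 + 4
12 + 6
12 + 4 + 2
10 + 8
10 + 6 + 2
8 + 6 + 4
Counting gives 8.

8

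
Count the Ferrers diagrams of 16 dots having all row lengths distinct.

32

There are too many to list fully; the first 12 (by largest part) are:
16
15, 1
14, 2
13, 3
13, 2, 1
12, 4
12, 3, 1
11, 5
11, 4, 1
11, 3, 2
10, 6
10, 5, 1
…and 20 more, for 32 total.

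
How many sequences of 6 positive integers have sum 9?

56

Place 5 bars in the 8 internal gaps of a row of 9 dots: C(8,5) = 56.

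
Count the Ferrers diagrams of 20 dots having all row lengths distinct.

There are too many to list fully; the first 12 (by largest part) are:
20
19+1
18+2
17+3
17+2+1
16+4
16+3+1
15+5
15+4+1
15+3+2
14+6
14+5+1
…and 52 more, for 64 total.

64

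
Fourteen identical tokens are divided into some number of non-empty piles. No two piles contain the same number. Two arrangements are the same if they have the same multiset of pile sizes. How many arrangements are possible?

22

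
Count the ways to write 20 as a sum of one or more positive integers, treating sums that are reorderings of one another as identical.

There are 627 such partitions.

627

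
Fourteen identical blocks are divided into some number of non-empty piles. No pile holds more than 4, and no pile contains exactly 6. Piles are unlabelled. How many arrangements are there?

There are too many to list fully; the first 12 (by largest part) are:
2, 4, 4, 4
1, 1, 4, 4, 4
3, 3, 4, 4
1, 2, 3, 4, 4
1, 1, 1, 3, 4, 4
2, 2, 2, 4, 4
1, 1, 2, 2, 4, 4
1, 1, 1, 1, 2, 4, 4
1, 1, 1, 1, 1, 1, 4, 4
1, 3, 3, 3, 4
2, 2, 3, 3, 4
1, 1, 2, 3, 3, 4
…and 35 more, for 47 total.

47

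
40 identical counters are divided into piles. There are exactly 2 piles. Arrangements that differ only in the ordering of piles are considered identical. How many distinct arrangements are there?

20

Enumerating:
39+1
38+2
37+3
36+4
35+5
34+6
33+7
32+8
31+9
30+10
29+11
28+12
27+13
26+14
25+15
24+16
23+17
22+18
21+19
20+20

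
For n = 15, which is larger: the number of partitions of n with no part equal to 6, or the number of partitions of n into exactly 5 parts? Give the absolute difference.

116

Partitions of 15 with no part equal to 6: 146.
Partitions of 15 into exactly 5 parts: 30.
|146 − 30| = 116.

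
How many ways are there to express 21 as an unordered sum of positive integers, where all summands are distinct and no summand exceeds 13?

A partial list (first 12 by largest part):
13,8
13,7,1
13,6,2
13,5,3
13,5,2,1
13,4,3,1
12,9
12,8,1
12,7,2
12,6,3
12,6,2,1
12,5,4
…and 45 more, for 57 total.

57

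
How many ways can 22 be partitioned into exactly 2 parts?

11

Listing the qualifying partitions of 22:
1 + 21
2 + 20
3 + 19
4 + 18
5 + 17
6 + 16
7 + 15
8 + 14
9 + 13
10 + 12
11 + 11
Counting gives 11.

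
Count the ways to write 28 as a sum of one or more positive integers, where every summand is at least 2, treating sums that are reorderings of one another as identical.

708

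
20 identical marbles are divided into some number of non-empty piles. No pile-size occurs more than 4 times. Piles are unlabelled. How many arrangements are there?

409

Direct enumeration gives 409 partitions.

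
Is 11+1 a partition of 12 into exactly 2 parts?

Yes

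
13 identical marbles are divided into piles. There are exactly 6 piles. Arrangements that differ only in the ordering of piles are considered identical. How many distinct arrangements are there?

The partitions of 13 that satisfy the conditions:
8, 1, 1, 1, 1, 1
7, 2, 1, 1, 1, 1
6, 3, 1, 1, 1, 1
6, 2, 2, 1, 1, 1
5, 4, 1, 1, 1, 1
5, 3, 2, 1, 1, 1
5, 2, 2, 2, 1, 1
4, 4, 2, 1, 1, 1
4, 3, 3, 1, 1, 1
4, 3, 2, 2, 1, 1
4, 2, 2, 2, 2, 1
3, 3, 3, 2, 1, 1
3, 3, 2, 2, 2, 1
3, 2, 2, 2, 2, 2

14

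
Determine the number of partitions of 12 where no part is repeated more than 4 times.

There are too many to list fully; the first 12 (by largest part) are:
12
11 + 1
10 + 2
10 + 1 + 1
9 + 3
9 + 2 + 1
9 + 1 + 1 + 1
8 + 4
8 + 3 + 1
8 + 2 + 2
8 + 2 + 1 + 1
8 + 1 + 1 + 1 + 1
…and 48 more, for 60 total.

60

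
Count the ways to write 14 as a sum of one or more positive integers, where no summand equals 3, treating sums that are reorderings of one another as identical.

Direct enumeration gives 79 partitions.

79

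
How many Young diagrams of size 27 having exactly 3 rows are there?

61

A partial list (first 12 by largest part):
1,1,25
1,2,24
1,3,23
2,2,23
1,4,22
2,3,22
1,5,21
2,4,21
3,3,21
1,6,20
2,5,20
3,4,20
…and 49 more, for 61 total.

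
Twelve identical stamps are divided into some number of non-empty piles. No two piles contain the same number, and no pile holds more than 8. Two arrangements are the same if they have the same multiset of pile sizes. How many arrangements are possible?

10

Listing the qualifying partitions of 12:
8, 4
8, 3, 1
7, 5
7, 4, 1
7, 3, 2
6, 5, 1
6, 4, 2
6, 3, 2, 1
5, 4, 3
5, 4, 2, 1
That's 10 in total.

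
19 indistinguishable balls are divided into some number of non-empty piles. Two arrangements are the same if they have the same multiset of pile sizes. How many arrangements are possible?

490

Direct enumeration gives 490 partitions.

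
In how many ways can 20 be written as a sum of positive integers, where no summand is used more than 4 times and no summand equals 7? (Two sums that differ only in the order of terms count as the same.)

333

Counting exhaustively, 333 partitions satisfy the conditions.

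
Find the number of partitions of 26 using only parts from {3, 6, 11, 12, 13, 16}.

The partitions of 26 that satisfy the conditions:
13 + 13
12 + 11 + 3
11 + 6 + 6 + 3
11 + 6 + 3 + 3 + 3
11 + 3 + 3 + 3 + 3 + 3

5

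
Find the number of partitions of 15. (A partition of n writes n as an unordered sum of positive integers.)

176

There are 176 such partitions.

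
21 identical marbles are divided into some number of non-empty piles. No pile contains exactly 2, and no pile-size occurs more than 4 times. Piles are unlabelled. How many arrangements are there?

Direct enumeration gives 200 partitions.

200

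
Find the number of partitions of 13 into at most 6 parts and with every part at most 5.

30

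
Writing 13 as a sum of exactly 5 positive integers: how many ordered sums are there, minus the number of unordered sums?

477

Ordered (compositions into 5 parts): C(12,4) = 495.
Unordered (partitions into 5 parts): 18.
Difference: 495 − 18 = 477.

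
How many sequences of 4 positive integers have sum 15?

A composition of 15 into 4 positive parts is chosen by placing 3 dividers among the 14 gaps between 15 units: C(14,3) = 364.

364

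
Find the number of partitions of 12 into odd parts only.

15

They are:
1,11
3,9
1,1,1,9
5,7
1,1,3,7
1,1,1,1,1,7
1,1,5,5
1,3,3,5
1,1,1,1,3,5
1,1,1,1,1,1,1,5
3,3,3,3
1,1,1,3,3,3
1,1,1,1,1,1,3,3
1,1,1,1,1,1,1,1,1,3
1,1,1,1,1,1,1,1,1,1,1,1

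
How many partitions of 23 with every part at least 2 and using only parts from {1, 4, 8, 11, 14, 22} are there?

2

Enumerating:
4 + 8 + 11
4 + 4 + 4 + 11
Counting gives 2.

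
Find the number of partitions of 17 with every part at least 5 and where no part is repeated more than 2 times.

They are:
17
12 + 5
11 + 6
10 + 7
9 + 8
7 + 5 + 5
6 + 6 + 5

7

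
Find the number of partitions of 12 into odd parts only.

15

Enumerating:
1 + 11
3 + 9
1 + 1 + 1 + 9
5 + 7
1 + 1 + 3 + 7
1 + 1 + 1 + 1 + 1 + 7
1 + 1 + 5 + 5
1 + 3 + 3 + 5
1 + 1 + 1 + 1 + 3 + 5
1 + 1 + 1 + 1 + 1 + 1 + 1 + 5
3 + 3 + 3 + 3
1 + 1 + 1 + 3 + 3 + 3
1 + 1 + 1 + 1 + 1 + 1 + 3 + 3
1 + 1 + 1 + 1 + 1 + 1 + 1 + 1 + 1 + 3
1 + 1 + 1 + 1 + 1 + 1 + 1 + 1 + 1 + 1 + 1 + 1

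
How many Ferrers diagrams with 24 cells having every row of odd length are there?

Direct enumeration gives 122 partitions.

122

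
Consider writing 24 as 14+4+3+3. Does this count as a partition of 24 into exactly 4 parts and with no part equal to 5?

The parts sum to 24, and the condition 'there are exactly 4 summands' holds; the condition 'no summand equals 5' holds.

Yes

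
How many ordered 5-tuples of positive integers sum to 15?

1001

Place 4 bars in the 14 internal gaps of a row of 15 dots: C(14,4) = 1001.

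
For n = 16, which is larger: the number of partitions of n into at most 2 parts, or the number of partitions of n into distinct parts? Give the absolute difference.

23

Partitions of 16 into at most 2 parts: 9.
Partitions of 16 into distinct parts: 32.
|9 − 32| = 23.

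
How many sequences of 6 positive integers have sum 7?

By stars and bars with positive parts, the count is C(6,5) = 6.

6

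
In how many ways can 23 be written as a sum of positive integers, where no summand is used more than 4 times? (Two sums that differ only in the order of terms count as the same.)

769

Enumerating by decreasing first part gives 769 partitions in all.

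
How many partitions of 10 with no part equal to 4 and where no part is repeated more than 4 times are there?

24

The partitions of 10 that satisfy the conditions:
10
9, 1
8, 2
8, 1, 1
7, 3
7, 2, 1
7, 1, 1, 1
6, 3, 1
6, 2, 2
6, 2, 1, 1
6, 1, 1, 1, 1
5, 5
5, 3, 2
5, 3, 1, 1
5, 2, 2, 1
5, 2, 1, 1, 1
3, 3, 3, 1
3, 3, 2, 2
3, 3, 2, 1, 1
3, 3, 1, 1, 1, 1
3, 2, 2, 2, 1
3, 2, 2, 1, 1, 1
2, 2, 2, 2, 1, 1
2, 2, 2, 1, 1, 1, 1
That's 24 in total.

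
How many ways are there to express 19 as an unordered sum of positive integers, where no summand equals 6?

389

A full systematic count gives 389.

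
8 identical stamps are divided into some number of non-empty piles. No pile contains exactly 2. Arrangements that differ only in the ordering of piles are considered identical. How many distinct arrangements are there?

Listing the qualifying partitions of 8:
8
7+1
6+1+1
5+3
5+1+1+1
4+4
4+3+1
4+1+1+1+1
3+3+1+1
3+1+1+1+1+1
1+1+1+1+1+1+1+1
That's 11 in total.

11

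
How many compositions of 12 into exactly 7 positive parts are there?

A composition of 12 into 7 positive parts is chosen by placing 6 dividers among the 11 gaps between 12 units: C(11,6) = 462.

462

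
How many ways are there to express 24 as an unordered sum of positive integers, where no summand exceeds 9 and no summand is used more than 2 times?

193

Enumerating by decreasing first part gives 193 partitions in all.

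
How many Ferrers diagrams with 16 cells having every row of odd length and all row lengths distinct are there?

The partitions of 16 that satisfy the conditions:
15, 1
13, 3
11, 5
9, 7
7, 5, 3, 1

5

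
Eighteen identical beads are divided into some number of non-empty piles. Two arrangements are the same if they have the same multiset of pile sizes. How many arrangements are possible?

385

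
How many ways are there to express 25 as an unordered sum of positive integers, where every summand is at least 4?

A partial list (first 12 by largest part):
25
21, 4
20, 5
19, 6
18, 7
17, 8
17, 4, 4
16, 9
16, 5, 4
15, 10
15, 6, 4
15, 5, 5
…and 45 more, for 57 total.

57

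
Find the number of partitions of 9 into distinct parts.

Listing the qualifying partitions of 9:
9
8,1
7,2
6,3
6,2,1
5,4
5,3,1
4,3,2

8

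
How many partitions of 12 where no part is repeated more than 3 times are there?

A partial list (first 12 by largest part):
12
11, 1
10, 2
10, 1, 1
9, 3
9, 2, 1
9, 1, 1, 1
8, 4
8, 3, 1
8, 2, 2
8, 2, 1, 1
7, 5
…and 38 more, for 50 total.

50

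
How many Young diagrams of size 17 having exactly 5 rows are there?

47

There are too many to list fully; the first 12 (by largest part) are:
1, 1, 1, 1, 13
1, 1, 1, 2, 12
1, 1, 1, 3, 11
1, 1, 2, 2, 11
1, 1, 1, 4, 10
1, 1, 2, 3, 10
1, 2, 2, 2, 10
1, 1, 1, 5, 9
1, 1, 2, 4, 9
1, 1, 3, 3, 9
1, 2, 2, 3, 9
2, 2, 2, 2, 9
…and 35 more, for 47 total.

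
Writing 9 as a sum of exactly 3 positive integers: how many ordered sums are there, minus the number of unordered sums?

Compositions: C(8,2) = 28.
Partitions of 9 into exactly 3 parts: 7.
Difference: 28 − 7 = 21.

21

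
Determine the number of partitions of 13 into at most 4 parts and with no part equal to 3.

Listing the qualifying partitions of 13:
13
12,1
11,2
11,1,1
10,2,1
10,1,1,1
9,4
9,2,2
9,2,1,1
8,5
8,4,1
8,2,2,1
7,6
7,5,1
7,4,2
7,4,1,1
7,2,2,2
6,6,1
6,5,2
6,5,1,1
6,4,2,1
5,5,2,1
5,4,4
5,4,2,2
4,4,4,1
That's 25 in total.

25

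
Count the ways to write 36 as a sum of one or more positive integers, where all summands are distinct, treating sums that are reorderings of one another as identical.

668

Direct enumeration gives 668 partitions.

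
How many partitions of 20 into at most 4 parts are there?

A full systematic count gives 108.

108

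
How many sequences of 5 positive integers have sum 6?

Place 4 bars in the 5 internal gaps of a row of 6 dots: C(5,4) = 5.

5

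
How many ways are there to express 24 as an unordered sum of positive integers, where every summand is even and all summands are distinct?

They are:
24
22+2
20+4
18+6
18+4+2
16+8
16+6+2
14+10
14+8+2
14+6+4
12+10+2
12+8+4
12+6+4+2
10+8+6
10+8+4+2
Counting gives 15.

15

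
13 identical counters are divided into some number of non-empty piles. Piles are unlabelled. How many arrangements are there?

Enumerating by decreasing first part gives 101 partitions in all.

101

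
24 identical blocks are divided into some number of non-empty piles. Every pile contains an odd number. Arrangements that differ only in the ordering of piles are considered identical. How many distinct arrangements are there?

122

A full systematic count gives 122.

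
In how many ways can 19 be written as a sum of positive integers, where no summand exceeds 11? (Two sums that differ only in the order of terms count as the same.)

Direct enumeration gives 445 partitions.

445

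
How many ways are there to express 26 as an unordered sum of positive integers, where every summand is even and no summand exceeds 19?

94

Direct enumeration gives 94 partitions.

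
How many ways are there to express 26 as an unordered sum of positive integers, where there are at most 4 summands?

Direct enumeration gives 206 partitions.

206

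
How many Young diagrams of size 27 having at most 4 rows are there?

There are 225 such partitions.

225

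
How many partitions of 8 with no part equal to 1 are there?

7

The partitions of 8 that satisfy the conditions:
8
6 + 2
5 + 3
4 + 4
4 + 2 + 2
3 + 3 + 2
2 + 2 + 2 + 2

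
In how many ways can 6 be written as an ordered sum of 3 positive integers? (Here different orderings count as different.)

A composition of 6 into 3 positive parts is chosen by placing 2 dividers among the 5 gaps between 6 units: C(5,2) = 10.

10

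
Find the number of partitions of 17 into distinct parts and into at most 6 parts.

38

A partial list (first 12 by largest part):
17
16,1
15,2
14,3
14,2,1
13,4
13,3,1
12,5
12,4,1
12,3,2
11,6
11,5,1
…and 26 more, for 38 total.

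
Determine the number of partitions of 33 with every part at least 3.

Direct enumeration gives 556 partitions.

556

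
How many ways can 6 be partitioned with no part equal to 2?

6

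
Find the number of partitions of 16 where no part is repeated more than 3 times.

132

Direct enumeration gives 132 partitions.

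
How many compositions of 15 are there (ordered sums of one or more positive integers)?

16384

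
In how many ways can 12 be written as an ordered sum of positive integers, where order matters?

There are 11 gaps and each independently is a cut or not, giving 2^11 = 2048.

2048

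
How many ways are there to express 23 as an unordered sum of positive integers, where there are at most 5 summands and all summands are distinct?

102

Systematic enumeration (by largest part, then next-largest, …) yields 102.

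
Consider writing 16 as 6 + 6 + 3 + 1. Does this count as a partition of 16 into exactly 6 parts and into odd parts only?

The parts sum to 16, and the condition 'there are exactly 6 summands' is violated.

No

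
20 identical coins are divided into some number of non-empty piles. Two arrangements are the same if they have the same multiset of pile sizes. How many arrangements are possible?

Counting exhaustively, 627 partitions satisfy the conditions.

627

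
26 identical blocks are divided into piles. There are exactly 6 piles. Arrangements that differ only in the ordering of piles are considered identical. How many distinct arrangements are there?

282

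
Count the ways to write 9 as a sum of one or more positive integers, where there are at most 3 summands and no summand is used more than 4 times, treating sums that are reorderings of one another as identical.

12

They are:
9
8,1
7,2
7,1,1
6,3
6,2,1
5,4
5,3,1
5,2,2
4,4,1
4,3,2
3,3,3
That's 12 in total.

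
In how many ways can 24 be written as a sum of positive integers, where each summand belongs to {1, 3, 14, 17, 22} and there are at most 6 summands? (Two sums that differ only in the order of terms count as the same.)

They are:
22 + 1 + 1
17 + 3 + 3 + 1
17 + 3 + 1 + 1 + 1 + 1
14 + 3 + 3 + 3 + 1

4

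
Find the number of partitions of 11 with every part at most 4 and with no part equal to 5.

27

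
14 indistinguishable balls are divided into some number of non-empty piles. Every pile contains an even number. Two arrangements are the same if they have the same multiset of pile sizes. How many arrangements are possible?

They are:
14
12,2
10,4
10,2,2
8,6
8,4,2
8,2,2,2
6,6,2
6,4,4
6,4,2,2
6,2,2,2,2
4,4,4,2
4,4,2,2,2
4,2,2,2,2,2
2,2,2,2,2,2,2
Counting gives 15.

15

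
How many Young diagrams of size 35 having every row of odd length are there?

Counting exhaustively, 585 partitions satisfy the conditions.

585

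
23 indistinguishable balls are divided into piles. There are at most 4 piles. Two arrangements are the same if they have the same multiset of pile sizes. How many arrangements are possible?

A full systematic count gives 150.

150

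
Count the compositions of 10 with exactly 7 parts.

84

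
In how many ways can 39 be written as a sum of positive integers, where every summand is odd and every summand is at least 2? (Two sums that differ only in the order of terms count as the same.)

118

There are 118 such partitions.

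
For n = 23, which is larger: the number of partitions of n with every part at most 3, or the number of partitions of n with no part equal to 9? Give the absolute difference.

Partitions of 23 with every part at most 3: 56.
Partitions of 23 with no part equal to 9: 1120.
|56 − 1120| = 1064.

1064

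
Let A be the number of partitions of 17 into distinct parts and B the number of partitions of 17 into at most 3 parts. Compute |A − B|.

5

Partitions of 17 into distinct parts: 38.
Partitions of 17 into at most 3 parts: 33.
|38 − 33| = 5.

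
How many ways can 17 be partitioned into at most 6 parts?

163

Direct enumeration gives 163 partitions.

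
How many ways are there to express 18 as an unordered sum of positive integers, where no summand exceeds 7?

Counting exhaustively, 248 partitions satisfy the conditions.

248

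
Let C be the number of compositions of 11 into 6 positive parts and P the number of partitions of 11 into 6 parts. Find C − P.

245

Ordered (compositions into 6 parts): C(10,5) = 252.
Unordered (partitions into 6 parts): 7.
Difference: 252 − 7 = 245.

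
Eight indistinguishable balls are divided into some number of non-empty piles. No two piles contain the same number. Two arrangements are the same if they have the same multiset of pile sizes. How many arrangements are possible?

6

The partitions of 8 that satisfy the conditions:
8
7, 1
6, 2
5, 3
5, 2, 1
4, 3, 1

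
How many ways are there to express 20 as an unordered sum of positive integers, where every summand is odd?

64

A partial list (first 12 by largest part):
19, 1
17, 3
17, 1, 1, 1
15, 5
15, 3, 1, 1
15, 1, 1, 1, 1, 1
13, 7
13, 5, 1, 1
13, 3, 3, 1
13, 3, 1, 1, 1, 1
13, 1, 1, 1, 1, 1, 1, 1
11, 9
…and 52 more, for 64 total.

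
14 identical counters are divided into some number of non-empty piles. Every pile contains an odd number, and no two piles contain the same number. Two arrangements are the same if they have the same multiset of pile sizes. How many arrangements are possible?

Listing the qualifying partitions of 14:
13,1
11,3
9,5

3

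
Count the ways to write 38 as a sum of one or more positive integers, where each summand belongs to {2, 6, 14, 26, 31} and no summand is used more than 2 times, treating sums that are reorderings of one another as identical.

Listing the qualifying partitions of 38:
26+6+6
14+14+6+2+2

2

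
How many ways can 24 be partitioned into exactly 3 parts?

48

There are too many to list fully; the first 12 (by largest part) are:
22, 1, 1
21, 2, 1
20, 3, 1
20, 2, 2
19, 4, 1
19, 3, 2
18, 5, 1
18, 4, 2
18, 3, 3
17, 6, 1
17, 5, 2
17, 4, 3
…and 36 more, for 48 total.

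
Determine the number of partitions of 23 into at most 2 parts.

Listing the qualifying partitions of 23:
23
22 + 1
21 + 2
20 + 3
19 + 4
18 + 5
17 + 6
16 + 7
15 + 8
14 + 9
13 + 10
12 + 11
That's 12 in total.

12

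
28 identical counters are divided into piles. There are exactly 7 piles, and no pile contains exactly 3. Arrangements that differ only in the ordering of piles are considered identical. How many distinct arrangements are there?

Systematic enumeration (by largest part, then next-largest, …) yields 201.

201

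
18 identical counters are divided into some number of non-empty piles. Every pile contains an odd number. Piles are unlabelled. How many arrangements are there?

46

There are too many to list fully; the first 12 (by largest part) are:
17 + 1
15 + 3
15 + 1 + 1 + 1
13 + 5
13 + 3 + 1 + 1
13 + 1 + 1 + 1 + 1 + 1
11 + 7
11 + 5 + 1 + 1
11 + 3 + 3 + 1
11 + 3 + 1 + 1 + 1 + 1
11 + 1 + 1 + 1 + 1 + 1 + 1 + 1
9 + 9
…and 34 more, for 46 total.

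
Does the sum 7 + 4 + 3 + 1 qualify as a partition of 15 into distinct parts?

The parts sum to 15, and the condition 'all summands are distinct' holds.

Yes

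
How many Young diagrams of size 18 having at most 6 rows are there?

Direct enumeration gives 199 partitions.

199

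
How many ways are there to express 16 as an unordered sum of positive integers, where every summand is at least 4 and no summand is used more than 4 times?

The partitions of 16 that satisfy the conditions:
16
12, 4
11, 5
10, 6
9, 7
8, 8
8, 4, 4
7, 5, 4
6, 6, 4
6, 5, 5
4, 4, 4, 4
Counting gives 11.

11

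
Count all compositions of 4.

8

There are 3 gaps and each independently is a cut or not, giving 2^3 = 8.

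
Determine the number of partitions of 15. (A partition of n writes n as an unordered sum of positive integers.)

176

Systematic enumeration (by largest part, then next-largest, …) yields 176.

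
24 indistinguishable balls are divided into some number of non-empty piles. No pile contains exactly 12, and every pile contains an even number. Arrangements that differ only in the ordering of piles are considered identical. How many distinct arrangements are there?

66

There are too many to list fully; the first 12 (by largest part) are:
24
22, 2
20, 4
20, 2, 2
18, 6
18, 4, 2
18, 2, 2, 2
16, 8
16, 6, 2
16, 4, 4
16, 4, 2, 2
16, 2, 2, 2, 2
…and 54 more, for 66 total.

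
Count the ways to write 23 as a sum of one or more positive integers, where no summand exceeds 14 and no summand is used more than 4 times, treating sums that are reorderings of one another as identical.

709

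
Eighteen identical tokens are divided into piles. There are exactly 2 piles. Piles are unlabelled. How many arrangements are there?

Listing the qualifying partitions of 18:
17,1
16,2
15,3
14,4
13,5
12,6
11,7
10,8
9,9
Counting gives 9.

9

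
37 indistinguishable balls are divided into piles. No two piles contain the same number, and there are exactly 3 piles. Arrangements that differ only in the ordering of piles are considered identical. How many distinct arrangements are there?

Enumerating by decreasing first part gives 96 partitions in all.

96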